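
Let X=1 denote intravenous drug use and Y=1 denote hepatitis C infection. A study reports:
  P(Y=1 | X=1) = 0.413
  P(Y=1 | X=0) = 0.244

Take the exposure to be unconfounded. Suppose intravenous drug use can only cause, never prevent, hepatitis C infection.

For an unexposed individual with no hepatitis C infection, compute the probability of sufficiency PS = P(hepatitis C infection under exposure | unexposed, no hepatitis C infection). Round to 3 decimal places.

PS ≈ 0.224

Let p₁ = 0.413, p₀ = 0.244.
Under exogeneity and monotonicity, PS = (p₁ − p₀) / (1 − p₀).
PS = (0.413 − 0.244) / (1 − 0.244) = 0.169 / 0.756 ≈ 0.2235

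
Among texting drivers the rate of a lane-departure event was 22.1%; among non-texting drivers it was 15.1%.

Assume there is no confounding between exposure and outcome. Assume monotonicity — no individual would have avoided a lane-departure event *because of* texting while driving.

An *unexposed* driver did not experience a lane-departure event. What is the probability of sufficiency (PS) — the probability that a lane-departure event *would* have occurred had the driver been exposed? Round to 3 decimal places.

PS ≈ 0.082

p₁ = 0.221, p₀ = 0.151.
Under exogeneity and monotonicity, PS = (p₁ − p₀) / (1 − p₀).
PS = (0.221 − 0.151) / (1 − 0.151) = 0.07 / 0.849 ≈ 0.0824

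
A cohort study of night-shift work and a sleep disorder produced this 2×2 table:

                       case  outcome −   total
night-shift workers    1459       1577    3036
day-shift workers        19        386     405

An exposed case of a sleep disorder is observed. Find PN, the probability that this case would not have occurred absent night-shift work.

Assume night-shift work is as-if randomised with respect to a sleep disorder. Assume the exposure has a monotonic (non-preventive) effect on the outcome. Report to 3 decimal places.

p₁ = P(outcome | exposed) = 1459/3036 = 0.48057
p₀ = P(outcome | unexposed) = 19/405 = 0.046914
Under exogeneity and monotonicity, PN = (p₁ − p₀)/p₁.
PN = (0.48057 − 0.046914) / 0.48057 ≈ 0.9024

PN ≈ 0.902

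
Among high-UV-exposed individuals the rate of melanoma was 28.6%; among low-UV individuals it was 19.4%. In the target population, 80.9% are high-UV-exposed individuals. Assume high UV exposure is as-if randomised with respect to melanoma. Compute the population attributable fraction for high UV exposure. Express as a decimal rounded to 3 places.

PAF ≈ 0.277

p₁ = 0.286, p₀ = 0.194.
Overall risk P(Y=1) = π·p₁ + (1−π)·p₀ = 0.809×0.286 + 0.191×0.194 = 0.26843.
Under exogeneity, PAF = [P(Y=1) − p₀] / P(Y=1).
PAF = (0.26843 − 0.194) / 0.26843 ≈ 0.2773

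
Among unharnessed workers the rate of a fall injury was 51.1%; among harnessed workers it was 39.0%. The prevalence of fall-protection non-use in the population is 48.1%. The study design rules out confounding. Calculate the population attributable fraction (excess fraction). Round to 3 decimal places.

PAF ≈ 0.130

p₁ = 0.511, p₀ = 0.39.
Overall risk P(Y=1) = π·p₁ + (1−π)·p₀ = 0.481×0.511 + 0.519×0.39 = 0.4482.
Under exogeneity, PAF = [P(Y=1) − p₀] / P(Y=1).
PAF = (0.4482 − 0.39) / 0.4482 ≈ 0.1299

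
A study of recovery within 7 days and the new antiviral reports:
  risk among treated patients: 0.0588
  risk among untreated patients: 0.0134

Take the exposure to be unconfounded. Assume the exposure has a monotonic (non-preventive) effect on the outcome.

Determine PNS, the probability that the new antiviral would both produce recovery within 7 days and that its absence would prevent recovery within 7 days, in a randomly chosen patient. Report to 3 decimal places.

Let p₁ = 0.0588, p₀ = 0.0134.
Under exogeneity and monotonicity, PNS = p₁ − p₀.
PNS = 0.0588 − 0.0134 = 0.0454

PNS ≈ 0.045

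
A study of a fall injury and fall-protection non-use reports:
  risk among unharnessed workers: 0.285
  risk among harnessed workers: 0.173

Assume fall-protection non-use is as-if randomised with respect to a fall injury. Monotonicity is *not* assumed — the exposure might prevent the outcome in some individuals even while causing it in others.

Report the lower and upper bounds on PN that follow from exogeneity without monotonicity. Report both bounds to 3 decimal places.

Let p₁ = 0.285, p₀ = 0.173.
Under exogeneity alone the bounds on PN are max{0,(p₁−p₀)/p₁} ≤ PN ≤ min{1,(1−p₀)/p₁}.
  lower = (p₁ − p₀)/p₁ = 0.112 / 0.285 ≈ 0.3930
  upper = min{1, (1 − p₀)/p₁} = 0.827 / 0.285 ≈ 2.9018 → capped at 1

0.393 ≤ PN ≤ 1.000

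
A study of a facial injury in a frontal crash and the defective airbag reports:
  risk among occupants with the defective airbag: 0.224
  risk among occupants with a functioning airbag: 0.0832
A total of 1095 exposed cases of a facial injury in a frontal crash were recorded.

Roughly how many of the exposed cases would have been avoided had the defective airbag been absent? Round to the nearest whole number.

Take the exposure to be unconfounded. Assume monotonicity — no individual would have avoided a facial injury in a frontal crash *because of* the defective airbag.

about 688 cases

Let p₁ = 0.224, p₀ = 0.0832.
PN = (p₁ − p₀)/p₁ = (0.224 − 0.0832) / 0.224 ≈ 0.62857.
Attributable cases ≈ PN × (exposed cases) = 0.62857 × 1095 ≈ 688.29.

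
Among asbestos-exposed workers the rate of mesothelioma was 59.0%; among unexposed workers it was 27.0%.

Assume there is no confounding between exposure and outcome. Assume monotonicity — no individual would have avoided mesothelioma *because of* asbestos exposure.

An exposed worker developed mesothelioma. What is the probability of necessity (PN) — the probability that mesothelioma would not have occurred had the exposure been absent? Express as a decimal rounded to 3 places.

p₁ = 0.59, p₀ = 0.27.
Under exogeneity and monotonicity, PN = (p₁ − p₀) / p₁.
PN = (0.59 − 0.27) / 0.59 = 0.32 / 0.59 ≈ 0.5424

PN ≈ 0.542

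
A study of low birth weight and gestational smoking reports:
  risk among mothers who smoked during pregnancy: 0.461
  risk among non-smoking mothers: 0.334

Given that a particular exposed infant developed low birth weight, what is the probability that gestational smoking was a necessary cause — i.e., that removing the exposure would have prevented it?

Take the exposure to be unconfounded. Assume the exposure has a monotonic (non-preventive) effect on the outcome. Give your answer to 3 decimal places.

Let p₁ = 0.461, p₀ = 0.334.
Under exogeneity and monotonicity, PN = (p₁ − p₀) / p₁.
PN = (0.461 − 0.334) / 0.461 = 0.127 / 0.461 ≈ 0.2755

PN ≈ 0.275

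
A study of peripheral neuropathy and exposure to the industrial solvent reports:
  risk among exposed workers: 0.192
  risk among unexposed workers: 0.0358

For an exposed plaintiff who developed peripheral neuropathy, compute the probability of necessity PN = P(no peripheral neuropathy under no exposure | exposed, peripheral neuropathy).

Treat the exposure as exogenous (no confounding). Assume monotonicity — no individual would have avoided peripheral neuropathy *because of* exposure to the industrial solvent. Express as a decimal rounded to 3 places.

Let p₁ = 0.192, p₀ = 0.0358.
Under exogeneity and monotonicity, PN = (p₁ − p₀) / p₁.
PN = (0.192 − 0.0358) / 0.192 = 0.1562 / 0.192 ≈ 0.8135

PN ≈ 0.814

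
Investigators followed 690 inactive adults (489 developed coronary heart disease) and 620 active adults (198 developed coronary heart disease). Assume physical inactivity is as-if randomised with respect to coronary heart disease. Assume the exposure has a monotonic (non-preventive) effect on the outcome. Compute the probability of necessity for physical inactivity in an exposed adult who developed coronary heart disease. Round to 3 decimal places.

p₁ = P(outcome | exposed) = 489/690 = 0.7087
p₀ = P(outcome | unexposed) = 198/620 = 0.31935
Under exogeneity and monotonicity, PN = (p₁ − p₀) / p₁.
PN = (0.7087 − 0.31935) / 0.7087 = 0.38934 / 0.7087 ≈ 0.5494

PN ≈ 0.549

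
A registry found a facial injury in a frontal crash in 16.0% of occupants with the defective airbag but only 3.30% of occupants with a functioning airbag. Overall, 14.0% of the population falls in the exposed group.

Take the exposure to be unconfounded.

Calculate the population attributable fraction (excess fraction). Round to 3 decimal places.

PAF ≈ 0.350

p₁ = 0.16, p₀ = 0.033.
Overall risk P(Y=1) = π·p₁ + (1−π)·p₀ = 0.14×0.16 + 0.86×0.033 = 0.05078.
Under exogeneity, PAF = [P(Y=1) − p₀] / P(Y=1).
PAF = (0.05078 − 0.033) / 0.05078 ≈ 0.3501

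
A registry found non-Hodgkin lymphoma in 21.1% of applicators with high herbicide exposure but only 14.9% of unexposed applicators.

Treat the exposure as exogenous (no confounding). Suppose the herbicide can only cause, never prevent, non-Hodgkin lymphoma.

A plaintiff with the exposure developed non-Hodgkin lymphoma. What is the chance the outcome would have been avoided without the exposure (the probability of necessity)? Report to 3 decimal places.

PN ≈ 0.294

p₁ = 0.211, p₀ = 0.149.
Under exogeneity and monotonicity, PN = (p₁ − p₀) / p₁.
PN = (0.211 − 0.149) / 0.211 = 0.062 / 0.211 ≈ 0.2938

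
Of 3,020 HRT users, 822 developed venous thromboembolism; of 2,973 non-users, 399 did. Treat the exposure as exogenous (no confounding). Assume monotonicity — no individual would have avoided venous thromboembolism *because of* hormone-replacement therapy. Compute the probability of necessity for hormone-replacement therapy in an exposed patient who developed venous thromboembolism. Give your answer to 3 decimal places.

PN ≈ 0.507

p₁ = P(outcome | exposed) = 822/3020 = 0.27219
p₀ = P(outcome | unexposed) = 399/2973 = 0.13421
Under exogeneity and monotonicity, PN = (p₁ − p₀) / p₁.
PN = (0.27219 − 0.13421) / 0.27219 = 0.13798 / 0.27219 ≈ 0.5069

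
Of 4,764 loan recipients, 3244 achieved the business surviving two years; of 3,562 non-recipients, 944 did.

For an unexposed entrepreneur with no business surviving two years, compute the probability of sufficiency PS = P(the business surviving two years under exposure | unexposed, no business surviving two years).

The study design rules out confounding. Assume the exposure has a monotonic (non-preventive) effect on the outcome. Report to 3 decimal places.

PS ≈ 0.566

p₁ = P(outcome | exposed) = 3244/4764 = 0.68094
p₀ = P(outcome | unexposed) = 944/3562 = 0.26502
Under exogeneity and monotonicity, PS = (p₁ − p₀) / (1 − p₀).
PS = (0.68094 − 0.26502) / (1 − 0.26502) = 0.41592 / 0.73498 ≈ 0.5659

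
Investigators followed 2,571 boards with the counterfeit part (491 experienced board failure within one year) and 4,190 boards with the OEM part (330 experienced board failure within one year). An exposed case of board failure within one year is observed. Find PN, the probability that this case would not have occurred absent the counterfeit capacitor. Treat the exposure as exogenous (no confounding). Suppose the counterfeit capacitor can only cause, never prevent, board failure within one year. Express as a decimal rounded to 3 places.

PN ≈ 0.588

p₁ = P(outcome | exposed) = 491/2571 = 0.19098
p₀ = P(outcome | unexposed) = 330/4190 = 0.078759
Under exogeneity and monotonicity, PN = (p₁ − p₀) / p₁.
PN = (0.19098 − 0.078759) / 0.19098 = 0.11222 / 0.19098 ≈ 0.5876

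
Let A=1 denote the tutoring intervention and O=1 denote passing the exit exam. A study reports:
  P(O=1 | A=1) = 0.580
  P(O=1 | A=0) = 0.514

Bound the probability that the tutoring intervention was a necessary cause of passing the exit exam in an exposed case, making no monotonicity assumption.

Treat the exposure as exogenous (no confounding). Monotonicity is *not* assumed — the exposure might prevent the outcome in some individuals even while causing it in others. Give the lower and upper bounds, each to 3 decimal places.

0.114 ≤ PN ≤ 0.838

Let p₁ = 0.58, p₀ = 0.514.
Under exogeneity alone the bounds on PN are max{0,(p₁−p₀)/p₁} ≤ PN ≤ min{1,(1−p₀)/p₁}.
  lower = (p₁ − p₀)/p₁ = 0.066 / 0.58 ≈ 0.1138
  upper = min{1, (1 − p₀)/p₁} = 0.486 / 0.58 ≈ 0.8379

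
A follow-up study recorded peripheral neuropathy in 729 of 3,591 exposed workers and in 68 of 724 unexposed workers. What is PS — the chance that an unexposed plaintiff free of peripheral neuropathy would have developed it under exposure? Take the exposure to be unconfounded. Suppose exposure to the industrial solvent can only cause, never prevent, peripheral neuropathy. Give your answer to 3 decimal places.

PS ≈ 0.120

p₁ = P(outcome | exposed) = 729/3591 = 0.20301
p₀ = P(outcome | unexposed) = 68/724 = 0.093923
Under exogeneity and monotonicity, PS = (p₁ − p₀) / (1 − p₀).
PS = (0.20301 − 0.093923) / (1 − 0.093923) = 0.10908 / 0.90608 ≈ 0.1204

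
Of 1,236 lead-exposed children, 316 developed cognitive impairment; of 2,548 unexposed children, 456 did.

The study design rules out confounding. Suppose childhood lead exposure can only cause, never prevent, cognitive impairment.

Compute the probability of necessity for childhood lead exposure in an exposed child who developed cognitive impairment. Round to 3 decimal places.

p₁ = P(outcome | exposed) = 316/1236 = 0.25566
p₀ = P(outcome | unexposed) = 456/2548 = 0.17896
Under exogeneity and monotonicity, PN = (p₁ − p₀) / p₁.
PN = (0.25566 − 0.17896) / 0.25566 = 0.0767 / 0.25566 ≈ 0.3000

PN ≈ 0.300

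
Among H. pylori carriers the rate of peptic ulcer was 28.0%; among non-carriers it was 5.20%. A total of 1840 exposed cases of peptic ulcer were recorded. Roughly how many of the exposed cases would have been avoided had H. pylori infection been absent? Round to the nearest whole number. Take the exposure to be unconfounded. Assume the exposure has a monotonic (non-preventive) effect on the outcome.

p₁ = 0.28, p₀ = 0.052.
PN = (p₁ − p₀)/p₁ = (0.28 − 0.052) / 0.28 ≈ 0.81429.
Attributable cases ≈ PN × (exposed cases) = 0.81429 × 1840 ≈ 1498.29.

about 1498 cases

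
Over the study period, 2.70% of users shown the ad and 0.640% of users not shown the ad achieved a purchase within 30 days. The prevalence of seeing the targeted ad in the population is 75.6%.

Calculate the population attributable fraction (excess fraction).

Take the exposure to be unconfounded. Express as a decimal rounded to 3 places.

PAF ≈ 0.709

p₁ = 0.027, p₀ = 0.0064.
Overall risk P(Y=1) = π·p₁ + (1−π)·p₀ = 0.756×0.027 + 0.244×0.0064 = 0.021974.
Under exogeneity, PAF = [P(Y=1) − p₀] / P(Y=1).
PAF = (0.021974 − 0.0064) / 0.021974 ≈ 0.7087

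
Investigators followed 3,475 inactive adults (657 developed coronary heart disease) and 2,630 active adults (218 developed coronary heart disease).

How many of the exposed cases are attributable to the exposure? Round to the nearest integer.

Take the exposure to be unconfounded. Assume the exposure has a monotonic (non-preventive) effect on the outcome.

p₁ = P(outcome | exposed) = 657/3475 = 0.18906
p₀ = P(outcome | unexposed) = 218/2630 = 0.08289
PN = (p₁ − p₀)/p₁ = (0.18906 − 0.08289) / 0.18906 ≈ 0.56158.
Attributable cases ≈ PN × (exposed cases) = 0.56158 × 657 ≈ 368.96.

about 369 cases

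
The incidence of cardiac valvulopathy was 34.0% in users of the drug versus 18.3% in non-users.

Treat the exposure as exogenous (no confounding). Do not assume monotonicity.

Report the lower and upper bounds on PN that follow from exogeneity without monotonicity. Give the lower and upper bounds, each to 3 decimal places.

0.462 ≤ PN ≤ 1.000

p₁ = 0.34, p₀ = 0.183.
Under exogeneity alone the bounds on PN are max{0,(p₁−p₀)/p₁} ≤ PN ≤ min{1,(1−p₀)/p₁}.
  lower = (p₁ − p₀)/p₁ = 0.157 / 0.34 ≈ 0.4618
  upper = min{1, (1 − p₀)/p₁} = 0.817 / 0.34 ≈ 2.4029 → capped at 1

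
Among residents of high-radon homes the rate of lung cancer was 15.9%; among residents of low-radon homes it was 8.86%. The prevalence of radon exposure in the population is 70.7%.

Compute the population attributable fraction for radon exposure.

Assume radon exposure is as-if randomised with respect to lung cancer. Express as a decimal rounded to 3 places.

PAF ≈ 0.360

p₁ = 0.159, p₀ = 0.0886.
Overall risk P(Y=1) = π·p₁ + (1−π)·p₀ = 0.707×0.159 + 0.293×0.0886 = 0.13837.
Under exogeneity, PAF = [P(Y=1) − p₀] / P(Y=1).
PAF = (0.13837 − 0.0886) / 0.13837 ≈ 0.3597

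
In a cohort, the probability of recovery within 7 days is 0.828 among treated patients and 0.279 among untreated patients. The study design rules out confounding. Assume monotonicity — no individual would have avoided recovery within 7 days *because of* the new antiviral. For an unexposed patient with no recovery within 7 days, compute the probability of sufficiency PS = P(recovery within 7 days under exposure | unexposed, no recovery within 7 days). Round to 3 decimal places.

PS ≈ 0.761

Let p₁ = 0.828, p₀ = 0.279.
Under exogeneity and monotonicity, PS = (p₁ − p₀) / (1 − p₀).
PS = (0.828 − 0.279) / (1 − 0.279) = 0.549 / 0.721 ≈ 0.7614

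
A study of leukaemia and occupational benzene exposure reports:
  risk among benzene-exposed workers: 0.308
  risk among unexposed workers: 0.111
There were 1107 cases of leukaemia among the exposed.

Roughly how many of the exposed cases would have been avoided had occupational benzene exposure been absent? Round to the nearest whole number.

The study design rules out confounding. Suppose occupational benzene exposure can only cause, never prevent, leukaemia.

Let p₁ = 0.308, p₀ = 0.111.
PN = (p₁ − p₀)/p₁ = (0.308 − 0.111) / 0.308 ≈ 0.63961.
Attributable cases ≈ PN × (exposed cases) = 0.63961 × 1107 ≈ 708.05.

about 708 cases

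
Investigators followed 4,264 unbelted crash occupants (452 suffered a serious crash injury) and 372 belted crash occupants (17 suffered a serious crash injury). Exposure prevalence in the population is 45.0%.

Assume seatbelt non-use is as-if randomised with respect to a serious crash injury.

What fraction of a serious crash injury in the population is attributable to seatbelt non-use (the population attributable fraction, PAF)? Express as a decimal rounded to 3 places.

PAF ≈ 0.373

p₁ = P(outcome | exposed) = 452/4264 = 0.106
p₀ = P(outcome | unexposed) = 17/372 = 0.045699
Overall risk P(Y=1) = π·p₁ + (1−π)·p₀ = 0.45×0.106 + 0.55×0.045699 = 0.072836.
Under exogeneity, PAF = [P(Y=1) − p₀] / P(Y=1).
PAF = (0.072836 − 0.045699) / 0.072836 ≈ 0.3726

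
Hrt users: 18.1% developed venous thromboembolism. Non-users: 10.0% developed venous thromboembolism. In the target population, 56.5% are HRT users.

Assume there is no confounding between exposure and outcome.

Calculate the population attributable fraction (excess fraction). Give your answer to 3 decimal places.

PAF ≈ 0.314

p₁ = 0.181, p₀ = 0.1.
Overall risk P(Y=1) = π·p₁ + (1−π)·p₀ = 0.565×0.181 + 0.435×0.1 = 0.14577.
Under exogeneity, PAF = [P(Y=1) − p₀] / P(Y=1).
PAF = (0.14577 − 0.1) / 0.14577 ≈ 0.3140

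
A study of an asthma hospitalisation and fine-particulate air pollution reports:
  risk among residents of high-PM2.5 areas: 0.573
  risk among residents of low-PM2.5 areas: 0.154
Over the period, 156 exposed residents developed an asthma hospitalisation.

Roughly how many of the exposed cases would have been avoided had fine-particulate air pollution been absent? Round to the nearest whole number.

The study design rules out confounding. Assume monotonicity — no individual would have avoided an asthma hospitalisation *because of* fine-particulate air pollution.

about 114 cases

Let p₁ = 0.573, p₀ = 0.154.
PN = (p₁ − p₀)/p₁ = (0.573 − 0.154) / 0.573 ≈ 0.73124.
Attributable cases ≈ PN × (exposed cases) = 0.73124 × 156 ≈ 114.07.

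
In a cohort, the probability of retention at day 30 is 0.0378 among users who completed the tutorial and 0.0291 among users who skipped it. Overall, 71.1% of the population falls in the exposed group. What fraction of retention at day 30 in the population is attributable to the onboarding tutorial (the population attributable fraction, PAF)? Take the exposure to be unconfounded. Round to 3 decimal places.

Let p₁ = 0.0378, p₀ = 0.0291.
Overall risk P(Y=1) = π·p₁ + (1−π)·p₀ = 0.711×0.0378 + 0.289×0.0291 = 0.035286.
Under exogeneity, PAF = [P(Y=1) − p₀] / P(Y=1).
PAF = (0.035286 − 0.0291) / 0.035286 ≈ 0.1753

PAF ≈ 0.175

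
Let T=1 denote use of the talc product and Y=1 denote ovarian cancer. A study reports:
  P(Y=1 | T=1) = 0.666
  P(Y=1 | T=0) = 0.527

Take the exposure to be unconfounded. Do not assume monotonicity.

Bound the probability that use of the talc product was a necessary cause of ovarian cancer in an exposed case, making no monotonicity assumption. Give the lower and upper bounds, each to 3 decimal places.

Let p₁ = 0.666, p₀ = 0.527.
Under exogeneity alone the bounds on PN are max{0,(p₁−p₀)/p₁} ≤ PN ≤ min{1,(1−p₀)/p₁}.
  lower = (p₁ − p₀)/p₁ = 0.139 / 0.666 ≈ 0.2087
  upper = min{1, (1 − p₀)/p₁} = 0.473 / 0.666 ≈ 0.7102

0.209 ≤ PN ≤ 0.710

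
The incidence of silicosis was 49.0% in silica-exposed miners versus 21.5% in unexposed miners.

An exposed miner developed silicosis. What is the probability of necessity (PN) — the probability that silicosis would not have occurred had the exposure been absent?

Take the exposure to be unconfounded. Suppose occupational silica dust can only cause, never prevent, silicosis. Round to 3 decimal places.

PN ≈ 0.561

p₁ = 0.49, p₀ = 0.215.
Under exogeneity and monotonicity, PN = (p₁ − p₀) / p₁.
PN = (0.49 − 0.215) / 0.49 = 0.275 / 0.49 ≈ 0.5612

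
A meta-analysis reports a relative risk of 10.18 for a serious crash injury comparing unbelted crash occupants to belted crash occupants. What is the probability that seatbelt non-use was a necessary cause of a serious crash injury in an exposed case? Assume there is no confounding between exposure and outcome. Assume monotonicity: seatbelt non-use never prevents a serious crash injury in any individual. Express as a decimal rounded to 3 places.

Under exogeneity and monotonicity, PN = (RR − 1) / RR = 1 − 1/RR.
PN = (10.18 − 1) / 10.18 = 9.18 / 10.18 ≈ 0.9018

PN ≈ 0.902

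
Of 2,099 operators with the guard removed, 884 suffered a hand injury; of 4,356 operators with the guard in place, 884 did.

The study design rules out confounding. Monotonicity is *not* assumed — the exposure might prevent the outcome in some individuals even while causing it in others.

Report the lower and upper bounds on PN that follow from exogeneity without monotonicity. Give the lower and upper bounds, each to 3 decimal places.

0.518 ≤ PN ≤ 1.000

p₁ = P(outcome | exposed) = 884/2099 = 0.42115
p₀ = P(outcome | unexposed) = 884/4356 = 0.20294
Under exogeneity alone the bounds on PN are max{0,(p₁−p₀)/p₁} ≤ PN ≤ min{1,(1−p₀)/p₁}.
  lower = (p₁ − p₀)/p₁ = 0.21821 / 0.42115 ≈ 0.5181
  upper = min{1, (1 − p₀)/p₁} = 0.79706 / 0.42115 ≈ 1.8926 → capped at 1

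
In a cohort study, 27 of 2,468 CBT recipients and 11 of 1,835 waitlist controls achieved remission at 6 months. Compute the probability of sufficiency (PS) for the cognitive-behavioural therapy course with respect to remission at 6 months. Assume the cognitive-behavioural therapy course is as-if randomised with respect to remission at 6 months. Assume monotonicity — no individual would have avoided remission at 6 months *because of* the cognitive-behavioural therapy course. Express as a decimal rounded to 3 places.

p₁ = P(outcome | exposed) = 27/2468 = 0.01094
p₀ = P(outcome | unexposed) = 11/1835 = 0.0059946
Under exogeneity and monotonicity, PS = (p₁ − p₀) / (1 − p₀).
PS = (0.01094 − 0.0059946) / (1 − 0.0059946) = 0.0049455 / 0.99401 ≈ 0.0050

PS ≈ 0.005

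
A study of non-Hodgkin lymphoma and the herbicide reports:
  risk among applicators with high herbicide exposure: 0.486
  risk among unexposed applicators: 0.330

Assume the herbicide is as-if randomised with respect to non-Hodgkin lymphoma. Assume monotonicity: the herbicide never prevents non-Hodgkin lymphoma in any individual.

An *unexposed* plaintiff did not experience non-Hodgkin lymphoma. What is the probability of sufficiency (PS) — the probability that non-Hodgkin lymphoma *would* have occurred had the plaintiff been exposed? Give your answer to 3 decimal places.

Let p₁ = 0.486, p₀ = 0.33.
Under exogeneity and monotonicity, PS = (p₁ − p₀) / (1 − p₀).
PS = (0.486 − 0.33) / (1 − 0.33) = 0.156 / 0.67 ≈ 0.2328

PS ≈ 0.233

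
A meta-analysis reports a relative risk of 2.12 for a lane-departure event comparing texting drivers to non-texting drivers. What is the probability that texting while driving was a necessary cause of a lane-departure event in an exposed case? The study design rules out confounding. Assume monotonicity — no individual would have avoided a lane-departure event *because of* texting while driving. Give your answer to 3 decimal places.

PN ≈ 0.528

Under exogeneity and monotonicity, PN = (RR − 1) / RR = 1 − 1/RR.
PN = (2.12 − 1) / 2.12 = 1.12 / 2.12 ≈ 0.5283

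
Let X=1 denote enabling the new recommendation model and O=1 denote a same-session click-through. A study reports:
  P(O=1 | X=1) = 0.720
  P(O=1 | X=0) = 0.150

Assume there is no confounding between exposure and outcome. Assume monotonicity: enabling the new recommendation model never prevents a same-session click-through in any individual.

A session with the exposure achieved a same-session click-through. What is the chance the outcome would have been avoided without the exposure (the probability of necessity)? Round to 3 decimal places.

Let p₁ = 0.72, p₀ = 0.15.
Under exogeneity and monotonicity, PN = (p₁ − p₀) / p₁.
PN = (0.72 − 0.15) / 0.72 = 0.57 / 0.72 ≈ 0.7917

PN ≈ 0.792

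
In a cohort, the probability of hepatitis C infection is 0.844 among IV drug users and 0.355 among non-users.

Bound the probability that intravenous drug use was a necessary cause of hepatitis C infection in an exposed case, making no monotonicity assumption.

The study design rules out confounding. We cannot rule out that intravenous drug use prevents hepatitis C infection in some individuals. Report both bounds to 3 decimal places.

Let p₁ = 0.844, p₀ = 0.355.
Under exogeneity alone the bounds on PN are max{0,(p₁−p₀)/p₁} ≤ PN ≤ min{1,(1−p₀)/p₁}.
  lower = (p₁ − p₀)/p₁ = 0.489 / 0.844 ≈ 0.5794
  upper = min{1, (1 − p₀)/p₁} = 0.645 / 0.844 ≈ 0.7642

0.579 ≤ PN ≤ 0.764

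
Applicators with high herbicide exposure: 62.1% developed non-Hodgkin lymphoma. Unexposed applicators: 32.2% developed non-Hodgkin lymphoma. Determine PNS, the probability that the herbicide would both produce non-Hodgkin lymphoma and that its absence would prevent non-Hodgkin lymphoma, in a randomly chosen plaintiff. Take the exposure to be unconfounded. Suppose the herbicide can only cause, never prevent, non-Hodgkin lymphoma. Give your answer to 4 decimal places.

PNS ≈ 0.2990

p₁ = 0.621, p₀ = 0.322.
Under exogeneity and monotonicity, PNS = p₁ − p₀.
PNS = 0.621 − 0.322 = 0.299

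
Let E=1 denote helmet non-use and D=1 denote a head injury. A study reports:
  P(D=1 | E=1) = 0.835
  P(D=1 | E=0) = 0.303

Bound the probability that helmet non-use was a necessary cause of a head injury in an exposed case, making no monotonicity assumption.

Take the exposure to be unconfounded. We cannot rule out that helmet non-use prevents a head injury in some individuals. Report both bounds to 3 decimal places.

Let p₁ = 0.835, p₀ = 0.303.
Under exogeneity alone the bounds on PN are max{0,(p₁−p₀)/p₁} ≤ PN ≤ min{1,(1−p₀)/p₁}.
  lower = (p₁ − p₀)/p₁ = 0.532 / 0.835 ≈ 0.6371
  upper = min{1, (1 − p₀)/p₁} = 0.697 / 0.835 ≈ 0.8347

0.637 ≤ PN ≤ 0.835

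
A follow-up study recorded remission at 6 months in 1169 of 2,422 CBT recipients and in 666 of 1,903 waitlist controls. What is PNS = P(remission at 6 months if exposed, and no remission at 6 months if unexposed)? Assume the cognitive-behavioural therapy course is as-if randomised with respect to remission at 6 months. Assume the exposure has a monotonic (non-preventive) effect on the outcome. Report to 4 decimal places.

p₁ = P(outcome | exposed) = 1169/2422 = 0.48266
p₀ = P(outcome | unexposed) = 666/1903 = 0.34997
Under exogeneity and monotonicity, PNS = p₁ − p₀.
PNS = 0.48266 − 0.34997 = 0.13269

PNS ≈ 0.1327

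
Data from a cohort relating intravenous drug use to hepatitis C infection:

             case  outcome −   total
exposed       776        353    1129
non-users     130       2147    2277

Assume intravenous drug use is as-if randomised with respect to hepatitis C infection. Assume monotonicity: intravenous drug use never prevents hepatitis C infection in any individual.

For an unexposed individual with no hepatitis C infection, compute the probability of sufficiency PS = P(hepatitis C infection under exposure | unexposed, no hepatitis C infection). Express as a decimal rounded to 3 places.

PS ≈ 0.668

p₁ = P(outcome | exposed) = 776/1129 = 0.68733
p₀ = P(outcome | unexposed) = 130/2277 = 0.057093
Under exogeneity and monotonicity, PS = (p₁ − p₀) / (1 − p₀).
PS = (0.68733 − 0.057093) / (1 − 0.057093) = 0.63024 / 0.94291 ≈ 0.6684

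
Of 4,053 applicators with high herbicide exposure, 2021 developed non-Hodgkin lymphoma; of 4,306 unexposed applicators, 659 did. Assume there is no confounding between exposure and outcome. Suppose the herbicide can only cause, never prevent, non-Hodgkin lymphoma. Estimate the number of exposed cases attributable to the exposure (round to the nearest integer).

p₁ = P(outcome | exposed) = 2021/4053 = 0.49864
p₀ = P(outcome | unexposed) = 659/4306 = 0.15304
PN = (p₁ − p₀)/p₁ = (0.49864 − 0.15304) / 0.49864 ≈ 0.69308.
Attributable cases ≈ PN × (exposed cases) = 0.69308 × 2021 ≈ 1400.72.

about 1401 cases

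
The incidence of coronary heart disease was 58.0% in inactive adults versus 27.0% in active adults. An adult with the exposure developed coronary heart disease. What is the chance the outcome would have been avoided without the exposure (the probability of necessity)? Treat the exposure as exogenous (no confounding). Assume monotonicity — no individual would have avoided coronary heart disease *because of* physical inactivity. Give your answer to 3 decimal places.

p₁ = 0.58, p₀ = 0.27.
Under exogeneity and monotonicity, PN = (p₁ − p₀) / p₁.
PN = (0.58 − 0.27) / 0.58 = 0.31 / 0.58 ≈ 0.5345

PN ≈ 0.534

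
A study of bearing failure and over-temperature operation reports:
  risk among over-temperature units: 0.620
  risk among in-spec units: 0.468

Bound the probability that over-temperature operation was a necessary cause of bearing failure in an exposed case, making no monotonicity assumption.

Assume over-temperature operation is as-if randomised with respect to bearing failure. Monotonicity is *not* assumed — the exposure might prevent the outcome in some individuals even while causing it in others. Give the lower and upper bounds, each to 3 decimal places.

0.245 ≤ PN ≤ 0.858

Let p₁ = 0.62, p₀ = 0.468.
Under exogeneity alone the bounds on PN are max{0,(p₁−p₀)/p₁} ≤ PN ≤ min{1,(1−p₀)/p₁}.
  lower = (p₁ − p₀)/p₁ = 0.152 / 0.62 ≈ 0.2452
  upper = min{1, (1 − p₀)/p₁} = 0.532 / 0.62 ≈ 0.8581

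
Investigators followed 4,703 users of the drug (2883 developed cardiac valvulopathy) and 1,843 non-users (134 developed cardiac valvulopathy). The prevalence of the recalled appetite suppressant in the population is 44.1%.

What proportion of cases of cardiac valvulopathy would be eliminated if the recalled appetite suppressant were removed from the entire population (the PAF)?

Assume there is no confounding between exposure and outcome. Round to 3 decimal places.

PAF ≈ 0.766

p₁ = P(outcome | exposed) = 2883/4703 = 0.61301
p₀ = P(outcome | unexposed) = 134/1843 = 0.072708
Overall risk P(Y=1) = π·p₁ + (1−π)·p₀ = 0.441×0.61301 + 0.559×0.072708 = 0.31098.
Under exogeneity, PAF = [P(Y=1) − p₀] / P(Y=1).
PAF = (0.31098 − 0.072708) / 0.31098 ≈ 0.7662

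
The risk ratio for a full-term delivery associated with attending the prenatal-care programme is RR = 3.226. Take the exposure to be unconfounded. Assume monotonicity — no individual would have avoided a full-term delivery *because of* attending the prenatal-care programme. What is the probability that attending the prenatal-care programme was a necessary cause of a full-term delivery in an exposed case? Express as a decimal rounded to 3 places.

PN ≈ 0.690

Under exogeneity and monotonicity, PN = (RR − 1) / RR = 1 − 1/RR.
PN = (3.226 − 1) / 3.226 = 2.226 / 3.226 ≈ 0.6900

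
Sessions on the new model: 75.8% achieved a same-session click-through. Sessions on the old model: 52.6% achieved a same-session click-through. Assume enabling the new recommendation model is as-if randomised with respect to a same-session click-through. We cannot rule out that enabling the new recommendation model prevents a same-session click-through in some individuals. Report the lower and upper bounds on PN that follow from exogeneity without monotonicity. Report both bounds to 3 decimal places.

0.306 ≤ PN ≤ 0.625

p₁ = 0.758, p₀ = 0.526.
Under exogeneity alone the bounds on PN are max{0,(p₁−p₀)/p₁} ≤ PN ≤ min{1,(1−p₀)/p₁}.
  lower = (p₁ − p₀)/p₁ = 0.232 / 0.758 ≈ 0.3061
  upper = min{1, (1 − p₀)/p₁} = 0.474 / 0.758 ≈ 0.6253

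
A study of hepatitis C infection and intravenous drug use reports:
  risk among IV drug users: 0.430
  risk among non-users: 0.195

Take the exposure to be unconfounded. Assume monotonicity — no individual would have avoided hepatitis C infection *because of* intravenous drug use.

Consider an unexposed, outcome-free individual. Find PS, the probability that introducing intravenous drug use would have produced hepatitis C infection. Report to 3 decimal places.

Let p₁ = 0.43, p₀ = 0.195.
Under exogeneity and monotonicity, PS = (p₁ − p₀) / (1 − p₀).
PS = (0.43 − 0.195) / (1 − 0.195) = 0.235 / 0.805 ≈ 0.2919

PS ≈ 0.292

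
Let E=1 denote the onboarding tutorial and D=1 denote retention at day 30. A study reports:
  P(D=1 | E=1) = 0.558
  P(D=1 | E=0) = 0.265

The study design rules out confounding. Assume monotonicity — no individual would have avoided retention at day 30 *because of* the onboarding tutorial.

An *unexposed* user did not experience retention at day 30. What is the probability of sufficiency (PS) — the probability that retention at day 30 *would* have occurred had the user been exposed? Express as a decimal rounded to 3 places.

Let p₁ = 0.558, p₀ = 0.265.
Under exogeneity and monotonicity, PS = (p₁ − p₀) / (1 − p₀).
PS = (0.558 − 0.265) / (1 − 0.265) = 0.293 / 0.735 ≈ 0.3986

PS ≈ 0.399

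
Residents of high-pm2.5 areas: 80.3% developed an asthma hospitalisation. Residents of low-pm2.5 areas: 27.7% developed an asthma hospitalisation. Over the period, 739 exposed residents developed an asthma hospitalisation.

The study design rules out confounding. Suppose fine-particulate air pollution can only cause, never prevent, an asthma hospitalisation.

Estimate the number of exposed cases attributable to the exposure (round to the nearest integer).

p₁ = 0.803, p₀ = 0.277.
PN = (p₁ − p₀)/p₁ = (0.803 − 0.277) / 0.803 ≈ 0.65504.
Attributable cases ≈ PN × (exposed cases) = 0.65504 × 739 ≈ 484.08.

about 484 cases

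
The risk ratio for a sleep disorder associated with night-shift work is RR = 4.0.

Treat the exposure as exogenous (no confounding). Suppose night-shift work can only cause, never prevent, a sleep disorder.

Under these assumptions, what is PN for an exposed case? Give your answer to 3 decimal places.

PN ≈ 0.750

Under exogeneity and monotonicity, PN = (RR − 1) / RR = 1 − 1/RR.
PN = (4.0 − 1) / 4.0 = 3 / 4.0 ≈ 0.7500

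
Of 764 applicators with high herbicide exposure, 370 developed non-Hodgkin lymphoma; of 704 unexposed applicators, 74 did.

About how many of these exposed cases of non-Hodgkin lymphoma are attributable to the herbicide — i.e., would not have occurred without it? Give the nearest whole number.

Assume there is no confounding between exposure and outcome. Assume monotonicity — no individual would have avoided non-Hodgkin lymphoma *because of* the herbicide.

about 290 cases

p₁ = P(outcome | exposed) = 370/764 = 0.48429
p₀ = P(outcome | unexposed) = 74/704 = 0.10511
PN = (p₁ − p₀)/p₁ = (0.48429 − 0.10511) / 0.48429 ≈ 0.78295.
Attributable cases ≈ PN × (exposed cases) = 0.78295 × 370 ≈ 289.69.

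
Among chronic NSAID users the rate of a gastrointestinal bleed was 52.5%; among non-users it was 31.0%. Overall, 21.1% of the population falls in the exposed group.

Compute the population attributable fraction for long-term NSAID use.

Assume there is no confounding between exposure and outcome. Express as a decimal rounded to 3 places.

p₁ = 0.525, p₀ = 0.31.
Overall risk P(Y=1) = π·p₁ + (1−π)·p₀ = 0.211×0.525 + 0.789×0.31 = 0.35536.
Under exogeneity, PAF = [P(Y=1) − p₀] / P(Y=1).
PAF = (0.35536 − 0.31) / 0.35536 ≈ 0.1277

PAF ≈ 0.128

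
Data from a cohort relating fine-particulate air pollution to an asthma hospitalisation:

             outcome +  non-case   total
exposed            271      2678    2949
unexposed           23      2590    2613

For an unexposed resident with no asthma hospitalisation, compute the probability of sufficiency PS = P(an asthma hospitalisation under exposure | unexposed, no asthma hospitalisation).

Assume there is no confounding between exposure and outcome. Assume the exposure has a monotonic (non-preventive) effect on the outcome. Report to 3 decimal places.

PS ≈ 0.084

p₁ = P(outcome | exposed) = 271/2949 = 0.091896
p₀ = P(outcome | unexposed) = 23/2613 = 0.0088021
Under exogeneity and monotonicity, PS = (p₁ − p₀)/(1 − p₀).
PS = (0.091896 − 0.0088021) / 0.9912 ≈ 0.0838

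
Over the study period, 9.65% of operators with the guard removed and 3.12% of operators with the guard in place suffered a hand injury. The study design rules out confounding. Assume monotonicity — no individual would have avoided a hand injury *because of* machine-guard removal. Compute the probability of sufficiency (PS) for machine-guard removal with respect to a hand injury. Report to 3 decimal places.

p₁ = 0.0965, p₀ = 0.0312.
Under exogeneity and monotonicity, PS = (p₁ − p₀) / (1 − p₀).
PS = (0.0965 − 0.0312) / (1 − 0.0312) = 0.0653 / 0.9688 ≈ 0.0674

PS ≈ 0.067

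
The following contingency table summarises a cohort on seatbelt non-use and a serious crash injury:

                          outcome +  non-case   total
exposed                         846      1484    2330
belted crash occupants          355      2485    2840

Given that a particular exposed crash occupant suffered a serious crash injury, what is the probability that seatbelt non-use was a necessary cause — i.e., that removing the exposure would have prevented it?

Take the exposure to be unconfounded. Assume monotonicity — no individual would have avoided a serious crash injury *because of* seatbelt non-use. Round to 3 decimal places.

p₁ = P(outcome | exposed) = 846/2330 = 0.36309
p₀ = P(outcome | unexposed) = 355/2840 = 0.125
Under exogeneity and monotonicity, PN = (p₁ − p₀)/p₁.
PN = (0.36309 − 0.125) / 0.36309 ≈ 0.6557

PN ≈ 0.656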